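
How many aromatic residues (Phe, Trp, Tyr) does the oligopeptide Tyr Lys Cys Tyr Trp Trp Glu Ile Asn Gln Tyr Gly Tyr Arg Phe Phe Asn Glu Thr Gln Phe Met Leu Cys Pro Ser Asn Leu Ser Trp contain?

Matching residues: Tyr1, Tyr4, Trp5, Trp6, Tyr11, Tyr13, Phe15, Phe16, Phe21, Trp30.

10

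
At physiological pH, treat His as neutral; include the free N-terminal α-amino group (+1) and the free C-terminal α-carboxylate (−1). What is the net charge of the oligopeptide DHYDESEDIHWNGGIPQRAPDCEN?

-6

Near pH 7.4, K and R contribute +1 each, D and E contribute −1 each, and every other side chain (His included, as stated) is uncharged.
Positive (K, R): R18 → +1.
Negative (D, E): D1, D4, E5, E7, D8, D21, E23 → −7.
The N-terminus (+1) and C-terminus (−1) cancel.
Net charge = (+1) + (−7) = −6.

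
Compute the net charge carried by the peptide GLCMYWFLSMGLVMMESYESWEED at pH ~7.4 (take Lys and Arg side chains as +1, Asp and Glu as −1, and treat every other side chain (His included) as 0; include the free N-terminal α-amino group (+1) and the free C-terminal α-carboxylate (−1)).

-5

Positive (K, R): none → +0.
Negative (D, E): E16, E19, E22, E23, D24 → −5.
The N-terminus (+1) and C-terminus (−1) cancel.
Net charge = (+0) + (−5) = −5.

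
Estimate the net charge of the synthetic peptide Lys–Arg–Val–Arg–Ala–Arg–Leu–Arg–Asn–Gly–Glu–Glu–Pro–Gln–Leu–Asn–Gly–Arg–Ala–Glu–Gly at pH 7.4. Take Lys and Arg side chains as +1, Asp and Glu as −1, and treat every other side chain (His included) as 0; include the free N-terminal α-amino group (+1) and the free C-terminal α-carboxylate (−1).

+3

Positive (K, R): Lys1, Arg2, Arg4, Arg6, Arg8, Arg18 → +6.
Negative (D, E): Glu11, Glu12, Glu20 → −3.
The N-terminus (+1) and C-terminus (−1) cancel.
Net charge = (+6) + (−3) = +3.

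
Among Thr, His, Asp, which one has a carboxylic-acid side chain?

The acidic residues are Asp (D) and Glu (E), whose side chains end in a carboxylate group.
Of the listed options, only Asp belongs to this group.

Asp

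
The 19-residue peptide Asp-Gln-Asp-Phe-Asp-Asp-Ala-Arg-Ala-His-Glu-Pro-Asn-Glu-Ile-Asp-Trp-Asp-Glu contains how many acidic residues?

9

Only D (aspartate) and E (glutamate) carry a side-chain carboxylic acid.
Matching residues: Asp1, Asp3, Asp5, Asp6, Glu11, Glu14, Asp16, Asp18, Glu19.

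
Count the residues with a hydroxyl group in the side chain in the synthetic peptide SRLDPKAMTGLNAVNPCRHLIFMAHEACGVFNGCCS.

3

S, T, and Y are the three residues with a side-chain hydroxyl.
Matching residues: S1, T9, S36.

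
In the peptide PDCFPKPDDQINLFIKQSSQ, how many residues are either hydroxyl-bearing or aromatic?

Hydroxyl-bearing: S, T, Y. Aromatic: F, W, Y.
Hydroxyl-bearing residues here: S18, S19 (2).
Aromatic residues here: F4, F14 (2).
(Y belongs to both groups, but none appear in this sequence.) Total = 2 + 2 = 4.

4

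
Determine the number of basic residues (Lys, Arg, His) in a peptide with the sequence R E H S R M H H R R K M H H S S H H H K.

Matching residues: R1, H3, R5, H7, H8, R9, R10, K11, H13, H14, H17, H18, H19, K20.

14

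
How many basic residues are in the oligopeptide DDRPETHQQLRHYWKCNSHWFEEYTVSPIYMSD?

Lysine (K), arginine (R), and histidine (H) have basic, nitrogen-containing side chains.
Matching residues: R3, H7, R11, H12, K15, H19.

6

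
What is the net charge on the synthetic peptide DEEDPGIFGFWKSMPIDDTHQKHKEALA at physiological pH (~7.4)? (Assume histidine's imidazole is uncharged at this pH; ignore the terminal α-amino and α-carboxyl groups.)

At pH ~7.4 the Lys and Arg side chains are protonated (+1), the Asp and Glu side chains are deprotonated (−1), and with His taken as neutral all other side chains carry no charge.
Positive (K, R): K12, K22, K24 → +3.
Negative (D, E): D1, E2, E3, D4, D17, D18, E25 → −7.
Net charge = (+3) + (−7) = −4.

-4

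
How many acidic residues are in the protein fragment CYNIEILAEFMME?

Only D (aspartate) and E (glutamate) carry a side-chain carboxylic acid.
Matching residues: E5, E9, E13.

3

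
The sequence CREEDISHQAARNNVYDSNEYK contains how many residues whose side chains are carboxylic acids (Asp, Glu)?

5

Matching residues: E3, E4, D5, D17, E20.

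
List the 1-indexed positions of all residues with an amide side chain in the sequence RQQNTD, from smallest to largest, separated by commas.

2, 3, 4

Asparagine (N) and glutamine (Q) have uncharged amide side chains.
Matching residues: Q2, Q3, N4.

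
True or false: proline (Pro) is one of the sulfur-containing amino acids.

False

Only Cys (C) and Met (M) have a sulfur atom in the side chain.
Proline is not in this group.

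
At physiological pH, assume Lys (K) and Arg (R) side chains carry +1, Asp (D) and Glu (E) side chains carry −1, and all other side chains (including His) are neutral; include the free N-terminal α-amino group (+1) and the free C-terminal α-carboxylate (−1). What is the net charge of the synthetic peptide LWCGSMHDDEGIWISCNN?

Positive (K, R): none → +0.
Negative (D, E): D8, D9, E10 → −3.
The N-terminus (+1) and C-terminus (−1) cancel.
Net charge = (+0) + (−3) = −3.

-3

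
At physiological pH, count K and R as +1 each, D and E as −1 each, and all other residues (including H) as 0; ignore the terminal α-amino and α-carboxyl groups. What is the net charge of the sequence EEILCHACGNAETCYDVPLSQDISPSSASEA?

-6

Positive (K, R): none → +0.
Negative (D, E): E1, E2, E12, D16, D22, E30 → −6.
Net charge = (+0) + (−6) = −6.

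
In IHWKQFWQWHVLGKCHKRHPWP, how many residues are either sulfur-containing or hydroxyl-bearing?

1

Sulfur-containing: C, M. Hydroxyl-bearing: S, T, Y.
Sulfur-containing residues here: C15 (1).
Hydroxyl-bearing residues here: none (0).
The two groups share no amino acid, so total = 1 + 0 = 1.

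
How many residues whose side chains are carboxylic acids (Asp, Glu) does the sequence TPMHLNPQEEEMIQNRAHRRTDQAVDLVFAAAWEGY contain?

Matching residues: E9, E10, E11, D22, D26, E34.

6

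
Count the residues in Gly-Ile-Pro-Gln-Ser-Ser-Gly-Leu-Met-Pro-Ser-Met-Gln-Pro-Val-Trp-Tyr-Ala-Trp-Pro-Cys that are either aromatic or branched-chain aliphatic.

6

Aromatic: F, W, Y. Branched-chain aliphatic: I, L, V.
Aromatic residues here: Trp16, Tyr17, Trp19 (3).
Branched-chain aliphatic residues here: Ile2, Leu8, Val15 (3).
The two groups share no amino acid, so total = 3 + 3 = 6.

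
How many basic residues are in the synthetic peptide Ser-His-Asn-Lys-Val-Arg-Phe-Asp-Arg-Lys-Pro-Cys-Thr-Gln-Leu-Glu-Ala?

5

Lysine (K), arginine (R), and histidine (H) have basic, nitrogen-containing side chains.
Matching residues: His2, Lys4, Arg6, Arg9, Lys10.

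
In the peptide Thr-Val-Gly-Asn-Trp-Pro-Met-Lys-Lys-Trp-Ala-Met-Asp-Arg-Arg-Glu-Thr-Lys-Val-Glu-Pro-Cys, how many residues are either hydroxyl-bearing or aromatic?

Hydroxyl-bearing: S, T, Y. Aromatic: F, W, Y.
Hydroxyl-bearing residues here: Thr1, Thr17 (2).
Aromatic residues here: Trp5, Trp10 (2).
(Y belongs to both groups, but none appear in this sequence.) Total = 2 + 2 = 4.

4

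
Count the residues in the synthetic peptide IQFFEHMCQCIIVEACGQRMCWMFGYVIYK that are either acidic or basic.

5

Acidic: D, E. Basic: H, K, R.
Acidic residues here: E5, E14 (2).
Basic residues here: H6, R19, K30 (3).
The two groups share no amino acid, so total = 2 + 3 = 5.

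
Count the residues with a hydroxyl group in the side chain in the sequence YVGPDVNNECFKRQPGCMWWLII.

1

S, T, and Y are the three residues with a side-chain hydroxyl.
Matching residues: Y1.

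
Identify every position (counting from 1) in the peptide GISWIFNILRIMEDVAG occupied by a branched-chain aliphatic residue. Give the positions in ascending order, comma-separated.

2, 5, 8, 9, 11, 15

Valine (V), leucine (L), and isoleucine (I) are the branched-chain amino acids.
Matching residues: I2, I5, I8, L9, I11, V15.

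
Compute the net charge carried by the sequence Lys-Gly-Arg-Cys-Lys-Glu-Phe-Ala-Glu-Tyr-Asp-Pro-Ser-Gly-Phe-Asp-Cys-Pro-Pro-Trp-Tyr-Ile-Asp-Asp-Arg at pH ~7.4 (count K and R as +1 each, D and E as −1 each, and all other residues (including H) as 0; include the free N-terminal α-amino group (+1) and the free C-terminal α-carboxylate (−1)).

Positive (K, R): Lys1, Arg3, Lys5, Arg25 → +4.
Negative (D, E): Glu6, Glu9, Asp11, Asp16, Asp23, Asp24 → −6.
The N-terminus (+1) and C-terminus (−1) cancel.
Net charge = (+4) + (−6) = −2.

-2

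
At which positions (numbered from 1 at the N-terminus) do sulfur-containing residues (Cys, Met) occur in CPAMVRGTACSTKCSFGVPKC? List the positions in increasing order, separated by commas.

Matching residues: C1, M4, C10, C14, C21.

1, 4, 10, 14, 21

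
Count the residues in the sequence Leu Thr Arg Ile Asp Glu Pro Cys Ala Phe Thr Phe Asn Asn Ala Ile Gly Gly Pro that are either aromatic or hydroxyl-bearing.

Aromatic: F, W, Y. Hydroxyl-bearing: S, T, Y.
Aromatic residues here: Phe10, Phe12 (2).
Hydroxyl-bearing residues here: Thr2, Thr11 (2).
(Y belongs to both groups, but none appear in this sequence.) Total = 2 + 2 = 4.

4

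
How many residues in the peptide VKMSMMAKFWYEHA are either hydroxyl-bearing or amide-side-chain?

Hydroxyl-bearing: S, T, Y. Amide-side-chain: N, Q.
Hydroxyl-bearing residues here: S4, Y11 (2).
Amide-side-chain residues here: none (0).
The two groups share no amino acid, so total = 2 + 0 = 2.

2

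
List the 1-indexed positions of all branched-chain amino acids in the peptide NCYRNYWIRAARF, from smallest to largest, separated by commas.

8

Valine (V), leucine (L), and isoleucine (I) are the branched-chain amino acids.
Matching residues: I8.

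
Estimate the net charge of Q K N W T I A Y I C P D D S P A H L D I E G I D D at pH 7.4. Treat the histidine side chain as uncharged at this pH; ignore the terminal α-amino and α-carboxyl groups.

The side chains ionized at physiological pH are Lys/Arg (+1) and Asp/Glu (−1); with His treated as neutral, nothing else contributes.
Positive (K, R): K2 → +1.
Negative (D, E): D12, D13, D19, E21, D24, D25 → −6.
Net charge = (+1) + (−6) = −5.

-5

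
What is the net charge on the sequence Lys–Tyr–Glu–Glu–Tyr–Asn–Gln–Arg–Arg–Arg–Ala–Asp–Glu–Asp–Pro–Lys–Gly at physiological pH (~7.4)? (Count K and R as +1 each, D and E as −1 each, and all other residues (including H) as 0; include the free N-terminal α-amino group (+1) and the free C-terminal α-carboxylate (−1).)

Positive (K, R): Lys1, Arg8, Arg9, Arg10, Lys16 → +5.
Negative (D, E): Glu3, Glu4, Asp12, Glu13, Asp14 → −5.
The N-terminus (+1) and C-terminus (−1) cancel.
Net charge = (+5) + (−5) = 0.

0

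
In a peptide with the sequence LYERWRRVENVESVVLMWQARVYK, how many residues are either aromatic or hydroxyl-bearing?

5

Aromatic: F, W, Y. Hydroxyl-bearing: S, T, Y.
Aromatic residues here: Y2, W5, W18, Y23 (4).
Hydroxyl-bearing residues here: Y2, S13, Y23 (3).
Y is in both groups, so the 2 Y residues must not be double-counted.
Total = 4 + 3 − 2 = 5.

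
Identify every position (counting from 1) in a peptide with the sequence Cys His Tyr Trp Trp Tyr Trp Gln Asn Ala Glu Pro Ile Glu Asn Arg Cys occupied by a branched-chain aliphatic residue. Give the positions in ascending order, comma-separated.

V, L, and I make up the branched-chain aliphatic group.
Matching residues: Ile13.

13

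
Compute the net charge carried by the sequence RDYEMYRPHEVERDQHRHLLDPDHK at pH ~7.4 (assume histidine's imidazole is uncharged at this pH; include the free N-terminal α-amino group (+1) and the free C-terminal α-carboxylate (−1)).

-2

The side chains ionized at physiological pH are Lys/Arg (+1) and Asp/Glu (−1); with His treated as neutral, nothing else contributes.
Positive (K, R): R1, R7, R13, R17, K25 → +5.
Negative (D, E): D2, E4, E10, E12, D14, D21, D23 → −7.
The N-terminus (+1) and C-terminus (−1) cancel.
Net charge = (+5) + (−7) = −2.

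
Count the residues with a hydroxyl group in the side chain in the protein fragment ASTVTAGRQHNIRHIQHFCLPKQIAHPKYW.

The –OH-bearing residues are Ser, Thr (aliphatic alcohols), and Tyr (phenol).
Matching residues: S2, T3, T5, Y29.

4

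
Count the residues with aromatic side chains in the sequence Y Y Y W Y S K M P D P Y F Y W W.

10

F, W, and Y each carry an aromatic ring on the side chain.
Matching residues: Y1, Y2, Y3, W4, Y5, Y12, F13, Y14, W15, W16.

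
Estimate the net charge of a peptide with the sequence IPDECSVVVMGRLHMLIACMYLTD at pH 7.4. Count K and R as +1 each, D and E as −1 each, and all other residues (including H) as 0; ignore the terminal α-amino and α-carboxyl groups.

-2

Positive (K, R): R12 → +1.
Negative (D, E): D3, E4, D24 → −3.
Net charge = (+1) + (−3) = −2.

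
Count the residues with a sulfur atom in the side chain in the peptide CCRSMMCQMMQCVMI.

Cysteine (C, thiol) and methionine (M, thioether) are the two sulfur-containing amino acids.
Matching residues: C1, C2, M5, M6, C7, M9, M10, C12, M14.

9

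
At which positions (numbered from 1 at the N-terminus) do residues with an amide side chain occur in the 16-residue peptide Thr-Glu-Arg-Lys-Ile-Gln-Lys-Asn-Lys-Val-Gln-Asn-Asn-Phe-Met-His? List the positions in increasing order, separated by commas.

6, 8, 11, 12, 13

Asparagine (N) and glutamine (Q) have uncharged amide side chains.
Matching residues: Gln6, Asn8, Gln11, Asn12, Asn13.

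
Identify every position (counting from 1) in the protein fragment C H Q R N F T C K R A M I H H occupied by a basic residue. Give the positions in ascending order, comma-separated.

2, 4, 9, 10, 14, 15

K, R, and H are the three residues with basic side chains (ε-amine, guanidinium, and imidazole respectively).
Matching residues: H2, R4, K9, R10, H14, H15.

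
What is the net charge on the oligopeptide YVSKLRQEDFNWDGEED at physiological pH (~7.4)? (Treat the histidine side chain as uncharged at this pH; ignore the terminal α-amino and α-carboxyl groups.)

-4

At pH ~7.4 the Lys and Arg side chains are protonated (+1), the Asp and Glu side chains are deprotonated (−1), and with His taken as neutral all other side chains carry no charge.
Positive (K, R): K4, R6 → +2.
Negative (D, E): E8, D9, D13, E15, E16, D17 → −6.
Net charge = (+2) + (−6) = −4.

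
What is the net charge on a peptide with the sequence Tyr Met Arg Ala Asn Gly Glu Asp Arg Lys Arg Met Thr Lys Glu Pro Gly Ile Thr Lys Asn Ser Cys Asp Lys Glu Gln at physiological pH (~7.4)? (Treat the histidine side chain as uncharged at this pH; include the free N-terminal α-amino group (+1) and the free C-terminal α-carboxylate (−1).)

The side chains ionized at physiological pH are Lys/Arg (+1) and Asp/Glu (−1); with His treated as neutral, nothing else contributes.
Positive (K, R): Arg3, Arg9, Lys10, Arg11, Lys14, Lys20, Lys25 → +7.
Negative (D, E): Glu7, Asp8, Glu15, Asp24, Glu26 → −5.
The N-terminus (+1) and C-terminus (−1) cancel.
Net charge = (+7) + (−5) = +2.

+2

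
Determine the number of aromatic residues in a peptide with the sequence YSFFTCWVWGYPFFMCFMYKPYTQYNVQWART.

The aromatic amino acids are Phe (F, benzyl), Trp (W, indole), and Tyr (Y, phenol).
Matching residues: Y1, F3, F4, W7, W9, Y11, F13, F14, F17, Y19, Y22, Y25, W29.

13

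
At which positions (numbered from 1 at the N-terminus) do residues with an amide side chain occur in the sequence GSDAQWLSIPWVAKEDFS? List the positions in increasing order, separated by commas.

Asparagine (N) and glutamine (Q) have uncharged amide side chains.
Matching residues: Q5.

5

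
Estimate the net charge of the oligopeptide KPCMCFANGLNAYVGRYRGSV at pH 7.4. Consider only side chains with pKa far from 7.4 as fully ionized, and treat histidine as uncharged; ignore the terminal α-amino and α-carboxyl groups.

+3

The side chains ionized at physiological pH are Lys/Arg (+1) and Asp/Glu (−1); with His treated as neutral, nothing else contributes.
Positive (K, R): K1, R16, R18 → +3.
Negative (D, E): none → −0.
Net charge = (+3) + (−0) = +3.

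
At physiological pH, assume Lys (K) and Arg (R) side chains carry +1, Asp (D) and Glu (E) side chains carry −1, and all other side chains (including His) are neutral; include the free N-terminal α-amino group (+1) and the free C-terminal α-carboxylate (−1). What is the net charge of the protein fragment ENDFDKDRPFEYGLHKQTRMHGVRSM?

Positive (K, R): K6, R8, K16, R19, R24 → +5.
Negative (D, E): E1, D3, D5, D7, E11 → −5.
The N-terminus (+1) and C-terminus (−1) cancel.
Net charge = (+5) + (−5) = 0.

0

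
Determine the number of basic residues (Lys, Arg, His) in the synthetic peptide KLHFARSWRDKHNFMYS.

6

Matching residues: K1, H3, R6, R9, K11, H12.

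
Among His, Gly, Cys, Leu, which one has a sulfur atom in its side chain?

Cys

The sulfur-bearing residues are cysteine (–SH) and methionine (–S–CH₃).
Of the listed options, only Cys belongs to this group.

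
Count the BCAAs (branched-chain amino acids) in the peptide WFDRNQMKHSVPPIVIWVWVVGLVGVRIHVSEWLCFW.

13

The BCAAs are Val, Leu, and Ile — aliphatic side chains with a branch point.
Matching residues: V11, I14, V15, I16, V18, V20, V21, L23, V24, V26, I28, V30, L34.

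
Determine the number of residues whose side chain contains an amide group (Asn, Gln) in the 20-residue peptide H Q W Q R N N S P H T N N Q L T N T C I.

Matching residues: Q2, Q4, N6, N7, N12, N13, Q14, N17.

8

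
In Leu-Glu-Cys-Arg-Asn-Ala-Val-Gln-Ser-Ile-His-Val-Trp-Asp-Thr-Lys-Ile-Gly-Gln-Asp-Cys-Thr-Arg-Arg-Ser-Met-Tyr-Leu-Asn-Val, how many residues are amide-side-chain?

Only N (asparagine) and Q (glutamine) carry a side-chain carboxamide.
Matching residues: Asn5, Gln8, Gln19, Asn29.

4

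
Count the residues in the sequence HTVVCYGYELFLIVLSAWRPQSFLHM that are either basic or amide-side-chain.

Basic: H, K, R. Amide-side-chain: N, Q.
Basic residues here: H1, R19, H25 (3).
Amide-side-chain residues here: Q21 (1).
The two groups share no amino acid, so total = 3 + 1 = 4.

4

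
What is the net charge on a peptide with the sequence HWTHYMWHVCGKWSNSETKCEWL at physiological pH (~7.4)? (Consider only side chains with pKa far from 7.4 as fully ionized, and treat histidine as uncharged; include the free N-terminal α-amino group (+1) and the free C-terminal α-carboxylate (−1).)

The side chains ionized at physiological pH are Lys/Arg (+1) and Asp/Glu (−1); with His treated as neutral, nothing else contributes.
Positive (K, R): K12, K19 → +2.
Negative (D, E): E17, E21 → −2.
The N-terminus (+1) and C-terminus (−1) cancel.
Net charge = (+2) + (−2) = 0.

0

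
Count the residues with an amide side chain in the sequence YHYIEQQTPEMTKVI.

Only N (asparagine) and Q (glutamine) carry a side-chain carboxamide.
Matching residues: Q6, Q7.

2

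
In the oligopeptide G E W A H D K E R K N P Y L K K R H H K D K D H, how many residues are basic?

12

The basic amino acids are Lys (K), Arg (R), and His (H).
Matching residues: H5, K7, R9, K10, K15, K16, R17, H18, H19, K20, K22, H24.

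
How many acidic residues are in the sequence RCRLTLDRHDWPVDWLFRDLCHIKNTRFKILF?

4

The acidic residues are Asp (D) and Glu (E), whose side chains end in a carboxylate group.
Matching residues: D7, D10, D14, D19.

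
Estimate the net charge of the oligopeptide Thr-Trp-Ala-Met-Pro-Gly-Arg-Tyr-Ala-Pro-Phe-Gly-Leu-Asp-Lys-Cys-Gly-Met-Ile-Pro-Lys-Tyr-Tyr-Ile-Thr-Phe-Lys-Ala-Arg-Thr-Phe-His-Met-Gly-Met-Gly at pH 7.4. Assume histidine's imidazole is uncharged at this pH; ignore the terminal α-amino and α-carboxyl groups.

The side chains ionized at physiological pH are Lys/Arg (+1) and Asp/Glu (−1); with His treated as neutral, nothing else contributes.
Positive (K, R): Arg7, Lys15, Lys21, Lys27, Arg29 → +5.
Negative (D, E): Asp14 → −1.
Net charge = (+5) + (−1) = +4.

+4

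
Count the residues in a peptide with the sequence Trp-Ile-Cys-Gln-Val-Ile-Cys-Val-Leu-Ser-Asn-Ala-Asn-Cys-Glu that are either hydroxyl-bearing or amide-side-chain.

Hydroxyl-bearing: S, T, Y. Amide-side-chain: N, Q.
Hydroxyl-bearing residues here: Ser10 (1).
Amide-side-chain residues here: Gln4, Asn11, Asn13 (3).
The two groups share no amino acid, so total = 1 + 3 = 4.

4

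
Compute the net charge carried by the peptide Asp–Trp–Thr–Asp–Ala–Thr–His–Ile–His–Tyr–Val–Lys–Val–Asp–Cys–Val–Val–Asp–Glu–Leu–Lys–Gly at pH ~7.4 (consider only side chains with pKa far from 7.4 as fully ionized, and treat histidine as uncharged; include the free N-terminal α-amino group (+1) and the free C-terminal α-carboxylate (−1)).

At pH ~7.4 the Lys and Arg side chains are protonated (+1), the Asp and Glu side chains are deprotonated (−1), and with His taken as neutral all other side chains carry no charge.
Positive (K, R): Lys12, Lys21 → +2.
Negative (D, E): Asp1, Asp4, Asp14, Asp18, Glu19 → −5.
The N-terminus (+1) and C-terminus (−1) cancel.
Net charge = (+2) + (−5) = −3.

-3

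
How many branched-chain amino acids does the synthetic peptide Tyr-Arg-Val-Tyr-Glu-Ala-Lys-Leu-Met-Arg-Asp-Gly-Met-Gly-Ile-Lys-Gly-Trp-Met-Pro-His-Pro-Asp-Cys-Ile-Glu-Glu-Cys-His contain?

The BCAAs are Val, Leu, and Ile — aliphatic side chains with a branch point.
Matching residues: Val3, Leu8, Ile15, Ile25.

4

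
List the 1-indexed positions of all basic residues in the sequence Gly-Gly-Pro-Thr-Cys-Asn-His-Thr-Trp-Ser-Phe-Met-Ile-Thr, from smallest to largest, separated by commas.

Lysine (K), arginine (R), and histidine (H) have basic, nitrogen-containing side chains.
Matching residues: His7.

7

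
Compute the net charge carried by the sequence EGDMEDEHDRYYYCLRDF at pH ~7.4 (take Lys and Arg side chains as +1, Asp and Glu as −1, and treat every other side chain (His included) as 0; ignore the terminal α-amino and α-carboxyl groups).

Positive (K, R): R10, R16 → +2.
Negative (D, E): E1, D3, E5, D6, E7, D9, D17 → −7.
Net charge = (+2) + (−7) = −5.

-5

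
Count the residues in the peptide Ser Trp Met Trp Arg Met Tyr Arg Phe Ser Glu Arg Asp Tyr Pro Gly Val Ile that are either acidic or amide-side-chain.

Acidic: D, E. Amide-side-chain: N, Q.
Acidic residues here: Glu11, Asp13 (2).
Amide-side-chain residues here: none (0).
The two groups share no amino acid, so total = 2 + 0 = 2.

2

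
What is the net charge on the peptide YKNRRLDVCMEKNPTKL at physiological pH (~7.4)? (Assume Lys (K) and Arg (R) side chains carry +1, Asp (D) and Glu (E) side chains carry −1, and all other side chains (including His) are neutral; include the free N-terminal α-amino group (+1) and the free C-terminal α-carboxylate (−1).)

Positive (K, R): K2, R4, R5, K12, K16 → +5.
Negative (D, E): D7, E11 → −2.
The N-terminus (+1) and C-terminus (−1) cancel.
Net charge = (+5) + (−2) = +3.

+3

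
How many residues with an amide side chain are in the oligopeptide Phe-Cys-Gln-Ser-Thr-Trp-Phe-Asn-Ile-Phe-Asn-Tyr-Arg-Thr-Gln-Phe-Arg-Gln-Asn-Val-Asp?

Asparagine (N) and glutamine (Q) have uncharged amide side chains.
Matching residues: Gln3, Asn8, Asn11, Gln15, Gln18, Asn19.

6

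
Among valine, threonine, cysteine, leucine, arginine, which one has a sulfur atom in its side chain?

Only Cys (C) and Met (M) have a sulfur atom in the side chain.
Of the listed options, only cysteine belongs to this group.

cysteine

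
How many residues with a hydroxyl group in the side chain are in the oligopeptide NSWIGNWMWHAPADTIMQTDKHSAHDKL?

4

S, T, and Y are the three residues with a side-chain hydroxyl.
Matching residues: S2, T15, T19, S23.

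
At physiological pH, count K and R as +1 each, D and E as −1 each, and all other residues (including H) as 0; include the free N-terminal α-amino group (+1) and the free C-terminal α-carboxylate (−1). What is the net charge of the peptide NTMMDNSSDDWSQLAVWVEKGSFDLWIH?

Positive (K, R): K20 → +1.
Negative (D, E): D5, D9, D10, E19, D24 → −5.
The N-terminus (+1) and C-terminus (−1) cancel.
Net charge = (+1) + (−5) = −4.

-4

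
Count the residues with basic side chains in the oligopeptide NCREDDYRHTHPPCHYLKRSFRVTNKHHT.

Lysine (K), arginine (R), and histidine (H) have basic, nitrogen-containing side chains.
Matching residues: R3, R8, H9, H11, H15, K18, R19, R22, K26, H27, H28.

11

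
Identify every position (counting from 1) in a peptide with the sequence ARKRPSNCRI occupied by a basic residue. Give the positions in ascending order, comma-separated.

2, 3, 4, 9

The basic amino acids are Lys (K), Arg (R), and His (H).
Matching residues: R2, K3, R4, R9.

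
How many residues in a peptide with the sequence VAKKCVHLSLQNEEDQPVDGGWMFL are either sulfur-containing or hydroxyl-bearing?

Sulfur-containing: C, M. Hydroxyl-bearing: S, T, Y.
Sulfur-containing residues here: C5, M23 (2).
Hydroxyl-bearing residues here: S9 (1).
The two groups share no amino acid, so total = 2 + 1 = 3.

3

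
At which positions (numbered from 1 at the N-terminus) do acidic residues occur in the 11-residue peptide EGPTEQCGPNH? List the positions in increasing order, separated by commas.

1, 5

Only D (aspartate) and E (glutamate) carry a side-chain carboxylic acid.
Matching residues: E1, E5.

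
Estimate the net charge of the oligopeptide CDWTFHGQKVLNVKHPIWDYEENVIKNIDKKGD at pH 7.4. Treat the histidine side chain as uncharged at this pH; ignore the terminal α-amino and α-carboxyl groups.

-1

At pH ~7.4 the Lys and Arg side chains are protonated (+1), the Asp and Glu side chains are deprotonated (−1), and with His taken as neutral all other side chains carry no charge.
Positive (K, R): K9, K14, K26, K30, K31 → +5.
Negative (D, E): D2, D19, E21, E22, D29, D33 → −6.
Net charge = (+5) + (−6) = −1.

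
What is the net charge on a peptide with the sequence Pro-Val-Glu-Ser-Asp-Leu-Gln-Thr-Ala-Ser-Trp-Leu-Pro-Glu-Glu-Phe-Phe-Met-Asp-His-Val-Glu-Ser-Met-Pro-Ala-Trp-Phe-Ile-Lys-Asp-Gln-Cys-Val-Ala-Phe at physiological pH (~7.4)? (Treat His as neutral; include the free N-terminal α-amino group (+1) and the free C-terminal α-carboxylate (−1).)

-6

The side chains ionized at physiological pH are Lys/Arg (+1) and Asp/Glu (−1); with His treated as neutral, nothing else contributes.
Positive (K, R): Lys30 → +1.
Negative (D, E): Glu3, Asp5, Glu14, Glu15, Asp19, Glu22, Asp31 → −7.
The N-terminus (+1) and C-terminus (−1) cancel.
Net charge = (+1) + (−7) = −6.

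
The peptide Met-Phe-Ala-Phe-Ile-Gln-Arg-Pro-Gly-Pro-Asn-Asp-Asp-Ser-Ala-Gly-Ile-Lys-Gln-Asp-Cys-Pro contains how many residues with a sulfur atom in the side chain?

2

The sulfur-bearing residues are cysteine (–SH) and methionine (–S–CH₃).
Matching residues: Met1, Cys21.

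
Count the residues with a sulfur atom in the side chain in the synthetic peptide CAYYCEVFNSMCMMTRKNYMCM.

9

The sulfur-bearing residues are cysteine (–SH) and methionine (–S–CH₃).
Matching residues: C1, C5, M11, C12, M13, M14, M20, C21, M22.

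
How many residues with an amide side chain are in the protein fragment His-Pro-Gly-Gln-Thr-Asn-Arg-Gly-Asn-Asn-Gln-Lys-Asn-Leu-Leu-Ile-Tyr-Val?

6

The amide-side-chain residues are Asn (N) and Gln (Q).
Matching residues: Gln4, Asn6, Asn9, Asn10, Gln11, Asn13.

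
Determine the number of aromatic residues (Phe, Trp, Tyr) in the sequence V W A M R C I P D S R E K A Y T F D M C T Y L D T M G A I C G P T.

Matching residues: W2, Y15, F17, Y22.

4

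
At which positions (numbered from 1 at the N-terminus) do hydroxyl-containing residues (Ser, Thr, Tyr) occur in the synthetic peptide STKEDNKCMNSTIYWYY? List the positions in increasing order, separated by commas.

1, 2, 11, 12, 14, 16, 17

Matching residues: S1, T2, S11, T12, Y14, Y16, Y17.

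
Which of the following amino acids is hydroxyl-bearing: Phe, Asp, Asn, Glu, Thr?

S, T, and Y are the three residues with a side-chain hydroxyl.
Of the listed options, only Thr belongs to this group.

Thr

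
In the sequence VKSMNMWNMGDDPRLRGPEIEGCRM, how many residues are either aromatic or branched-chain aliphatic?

4

Aromatic: F, W, Y. Branched-chain aliphatic: I, L, V.
Aromatic residues here: W7 (1).
Branched-chain aliphatic residues here: V1, L15, I20 (3).
The two groups share no amino acid, so total = 1 + 3 = 4.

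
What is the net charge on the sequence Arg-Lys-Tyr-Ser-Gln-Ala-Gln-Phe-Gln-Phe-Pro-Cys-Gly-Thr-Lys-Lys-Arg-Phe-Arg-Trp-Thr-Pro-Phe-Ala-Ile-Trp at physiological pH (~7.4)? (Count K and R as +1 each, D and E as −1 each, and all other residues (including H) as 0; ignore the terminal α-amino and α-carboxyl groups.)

Positive (K, R): Arg1, Lys2, Lys15, Lys16, Arg17, Arg19 → +6.
Negative (D, E): none → −0.
Net charge = (+6) + (−0) = +6.

+6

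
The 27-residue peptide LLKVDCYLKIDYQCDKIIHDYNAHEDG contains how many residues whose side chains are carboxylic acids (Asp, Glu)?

Matching residues: D5, D11, D15, D20, E25, D26.

6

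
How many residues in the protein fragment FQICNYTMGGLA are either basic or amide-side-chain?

Basic: H, K, R. Amide-side-chain: N, Q.
Basic residues here: none (0).
Amide-side-chain residues here: Q2, N5 (2).
The two groups share no amino acid, so total = 0 + 2 = 2.

2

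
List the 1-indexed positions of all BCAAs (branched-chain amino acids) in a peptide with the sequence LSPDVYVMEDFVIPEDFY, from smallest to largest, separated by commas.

1, 5, 7, 12, 13

The BCAAs are Val, Leu, and Ile — aliphatic side chains with a branch point.
Matching residues: L1, V5, V7, V12, I13.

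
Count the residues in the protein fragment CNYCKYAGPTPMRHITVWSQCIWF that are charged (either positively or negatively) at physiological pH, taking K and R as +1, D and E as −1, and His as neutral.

2

Charged side chains at pH ~7.4: K, R (positive); D, E (negative).
Matching residues: K5, R13.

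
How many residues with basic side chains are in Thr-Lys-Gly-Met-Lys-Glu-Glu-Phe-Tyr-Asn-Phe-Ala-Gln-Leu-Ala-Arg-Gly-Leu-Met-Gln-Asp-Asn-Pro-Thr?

3

The basic amino acids are Lys (K), Arg (R), and His (H).
Matching residues: Lys2, Lys5, Arg16.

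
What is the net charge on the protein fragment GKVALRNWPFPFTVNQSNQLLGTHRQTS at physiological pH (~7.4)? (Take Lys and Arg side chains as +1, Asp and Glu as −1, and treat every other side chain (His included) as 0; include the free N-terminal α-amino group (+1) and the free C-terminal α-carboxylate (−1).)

Positive (K, R): K2, R6, R25 → +3.
Negative (D, E): none → −0.
The N-terminus (+1) and C-terminus (−1) cancel.
Net charge = (+3) + (−0) = +3.

+3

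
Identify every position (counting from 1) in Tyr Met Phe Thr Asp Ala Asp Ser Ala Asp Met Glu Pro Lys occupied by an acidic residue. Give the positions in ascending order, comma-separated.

Matching residues: Asp5, Asp7, Asp10, Glu12.

5, 7, 10, 12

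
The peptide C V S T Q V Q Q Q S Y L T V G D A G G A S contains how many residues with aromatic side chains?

Phenylalanine (F), tryptophan (W), and tyrosine (Y) have aromatic ring side chains.
Matching residues: Y11.

1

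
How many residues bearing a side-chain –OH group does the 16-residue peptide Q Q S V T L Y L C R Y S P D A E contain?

5

S, T, and Y are the three residues with a side-chain hydroxyl.
Matching residues: S3, T5, Y7, Y11, S12.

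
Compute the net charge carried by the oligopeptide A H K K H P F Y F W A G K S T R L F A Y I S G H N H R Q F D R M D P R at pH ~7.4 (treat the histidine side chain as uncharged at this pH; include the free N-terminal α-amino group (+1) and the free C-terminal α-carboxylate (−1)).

Near pH 7.4, K and R contribute +1 each, D and E contribute −1 each, and every other side chain (His included, as stated) is uncharged.
Positive (K, R): K3, K4, K13, R16, R27, R31, R35 → +7.
Negative (D, E): D30, D33 → −2.
The N-terminus (+1) and C-terminus (−1) cancel.
Net charge = (+7) + (−2) = +5.

+5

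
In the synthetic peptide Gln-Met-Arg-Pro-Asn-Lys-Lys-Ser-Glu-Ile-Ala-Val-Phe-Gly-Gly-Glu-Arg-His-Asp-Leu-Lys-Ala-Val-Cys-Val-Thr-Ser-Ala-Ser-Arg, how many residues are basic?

Lysine (K), arginine (R), and histidine (H) have basic, nitrogen-containing side chains.
Matching residues: Arg3, Lys6, Lys7, Arg17, His18, Lys21, Arg30.

7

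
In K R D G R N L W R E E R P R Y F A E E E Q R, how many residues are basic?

K, R, and H are the three residues with basic side chains (ε-amine, guanidinium, and imidazole respectively).
Matching residues: K1, R2, R5, R9, R12, R14, R22.

7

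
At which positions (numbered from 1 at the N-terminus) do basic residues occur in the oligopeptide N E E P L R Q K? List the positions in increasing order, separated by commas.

Lysine (K), arginine (R), and histidine (H) have basic, nitrogen-containing side chains.
Matching residues: R6, K8.

6, 8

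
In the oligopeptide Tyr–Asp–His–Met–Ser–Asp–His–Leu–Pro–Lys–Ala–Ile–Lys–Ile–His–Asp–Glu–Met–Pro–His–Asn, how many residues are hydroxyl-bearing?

2

The –OH-bearing residues are Ser, Thr (aliphatic alcohols), and Tyr (phenol).
Matching residues: Tyr1, Ser5.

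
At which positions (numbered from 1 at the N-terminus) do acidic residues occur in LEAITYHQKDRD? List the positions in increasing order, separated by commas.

2, 10, 12

The acidic residues are Asp (D) and Glu (E), whose side chains end in a carboxylate group.
Matching residues: E2, D10, D12.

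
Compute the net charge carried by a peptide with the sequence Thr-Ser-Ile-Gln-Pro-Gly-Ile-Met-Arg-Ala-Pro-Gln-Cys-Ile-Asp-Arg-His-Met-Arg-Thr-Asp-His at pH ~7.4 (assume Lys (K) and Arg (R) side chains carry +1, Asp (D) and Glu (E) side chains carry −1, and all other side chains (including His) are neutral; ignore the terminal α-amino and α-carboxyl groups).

+1

Positive (K, R): Arg9, Arg16, Arg19 → +3.
Negative (D, E): Asp15, Asp21 → −2.
Net charge = (+3) + (−2) = +1.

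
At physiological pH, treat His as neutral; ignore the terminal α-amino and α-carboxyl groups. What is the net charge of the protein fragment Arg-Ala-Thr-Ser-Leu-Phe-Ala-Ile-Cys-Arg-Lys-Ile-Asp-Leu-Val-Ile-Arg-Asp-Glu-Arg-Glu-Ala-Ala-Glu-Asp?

At pH ~7.4 the Lys and Arg side chains are protonated (+1), the Asp and Glu side chains are deprotonated (−1), and with His taken as neutral all other side chains carry no charge.
Positive (K, R): Arg1, Arg10, Lys11, Arg17, Arg20 → +5.
Negative (D, E): Asp13, Asp18, Glu19, Glu21, Glu24, Asp25 → −6.
Net charge = (+5) + (−6) = −1.

-1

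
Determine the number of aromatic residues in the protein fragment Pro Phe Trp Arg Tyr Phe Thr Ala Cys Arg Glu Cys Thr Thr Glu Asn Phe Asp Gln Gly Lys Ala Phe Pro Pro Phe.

Phenylalanine (F), tryptophan (W), and tyrosine (Y) have aromatic ring side chains.
Matching residues: Phe2, Trp3, Tyr5, Phe6, Phe17, Phe23, Phe26.

7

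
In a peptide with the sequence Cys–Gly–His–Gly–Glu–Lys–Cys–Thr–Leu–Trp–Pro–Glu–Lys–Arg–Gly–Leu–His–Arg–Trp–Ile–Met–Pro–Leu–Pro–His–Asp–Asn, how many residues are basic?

The basic amino acids are Lys (K), Arg (R), and His (H).
Matching residues: His3, Lys6, Lys13, Arg14, His17, Arg18, His25.

7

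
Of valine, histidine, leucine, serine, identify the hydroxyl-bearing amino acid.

S, T, and Y are the three residues with a side-chain hydroxyl.
Of the listed options, only serine belongs to this group.

serine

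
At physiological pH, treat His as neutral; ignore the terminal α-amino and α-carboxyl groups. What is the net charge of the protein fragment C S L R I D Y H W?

At pH ~7.4 the Lys and Arg side chains are protonated (+1), the Asp and Glu side chains are deprotonated (−1), and with His taken as neutral all other side chains carry no charge.
Positive (K, R): R4 → +1.
Negative (D, E): D6 → −1.
Net charge = (+1) + (−1) = 0.

0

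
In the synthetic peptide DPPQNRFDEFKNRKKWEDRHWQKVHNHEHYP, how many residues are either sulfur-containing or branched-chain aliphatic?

1

Sulfur-containing: C, M. Branched-chain aliphatic: I, L, V.
Sulfur-containing residues here: none (0).
Branched-chain aliphatic residues here: V24 (1).
The two groups share no amino acid, so total = 0 + 1 = 1.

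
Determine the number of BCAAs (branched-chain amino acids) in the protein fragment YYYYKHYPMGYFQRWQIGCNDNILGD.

3

The BCAAs are Val, Leu, and Ile — aliphatic side chains with a branch point.
Matching residues: I17, I23, L24.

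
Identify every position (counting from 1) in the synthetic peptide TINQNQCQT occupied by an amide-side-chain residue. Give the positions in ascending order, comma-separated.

The amide-side-chain residues are Asn (N) and Gln (Q).
Matching residues: N3, Q4, N5, Q6, Q8.

3, 4, 5, 6, 8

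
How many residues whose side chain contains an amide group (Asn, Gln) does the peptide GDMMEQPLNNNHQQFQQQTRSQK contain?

10

Matching residues: Q6, N9, N10, N11, Q13, Q14, Q16, Q17, Q18, Q22.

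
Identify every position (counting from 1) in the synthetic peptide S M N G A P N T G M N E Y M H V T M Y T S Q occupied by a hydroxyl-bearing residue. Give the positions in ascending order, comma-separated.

1, 8, 13, 17, 19, 20, 21

The –OH-bearing residues are Ser, Thr (aliphatic alcohols), and Tyr (phenol).
Matching residues: S1, T8, Y13, T17, Y19, T20, S21.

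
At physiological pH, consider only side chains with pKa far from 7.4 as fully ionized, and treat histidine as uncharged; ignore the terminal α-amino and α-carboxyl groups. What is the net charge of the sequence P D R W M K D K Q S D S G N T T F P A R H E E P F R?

Near pH 7.4, K and R contribute +1 each, D and E contribute −1 each, and every other side chain (His included, as stated) is uncharged.
Positive (K, R): R3, K6, K8, R20, R26 → +5.
Negative (D, E): D2, D7, D11, E22, E23 → −5.
Net charge = (+5) + (−5) = 0.

0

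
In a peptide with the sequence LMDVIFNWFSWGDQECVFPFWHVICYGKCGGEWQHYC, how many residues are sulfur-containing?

Cysteine (C, thiol) and methionine (M, thioether) are the two sulfur-containing amino acids.
Matching residues: M2, C16, C25, C29, C37.

5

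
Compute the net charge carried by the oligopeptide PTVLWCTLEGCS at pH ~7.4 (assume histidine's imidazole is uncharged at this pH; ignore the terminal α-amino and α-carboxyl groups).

-1

Near pH 7.4, K and R contribute +1 each, D and E contribute −1 each, and every other side chain (His included, as stated) is uncharged.
Positive (K, R): none → +0.
Negative (D, E): E9 → −1.
Net charge = (+0) + (−1) = −1.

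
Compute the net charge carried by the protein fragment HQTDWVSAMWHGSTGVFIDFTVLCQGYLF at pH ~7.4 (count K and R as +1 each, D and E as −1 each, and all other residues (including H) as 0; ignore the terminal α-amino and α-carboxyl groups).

-2

Positive (K, R): none → +0.
Negative (D, E): D4, D19 → −2.
Net charge = (+0) + (−2) = −2.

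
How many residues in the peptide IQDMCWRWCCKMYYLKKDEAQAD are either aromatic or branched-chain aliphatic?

Aromatic: F, W, Y. Branched-chain aliphatic: I, L, V.
Aromatic residues here: W6, W8, Y13, Y14 (4).
Branched-chain aliphatic residues here: I1, L15 (2).
The two groups share no amino acid, so total = 4 + 2 = 6.

6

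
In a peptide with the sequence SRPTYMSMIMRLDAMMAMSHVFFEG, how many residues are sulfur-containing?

Cysteine (C, thiol) and methionine (M, thioether) are the two sulfur-containing amino acids.
Matching residues: M6, M8, M10, M15, M16, M18.

6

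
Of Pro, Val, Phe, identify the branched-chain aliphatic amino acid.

V, L, and I make up the branched-chain aliphatic group.
Of the listed options, only Val belongs to this group.

Val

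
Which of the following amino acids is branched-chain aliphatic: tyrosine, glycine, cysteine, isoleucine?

isoleucine

Valine (V), leucine (L), and isoleucine (I) are the branched-chain amino acids.
Of the listed options, only isoleucine belongs to this group.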